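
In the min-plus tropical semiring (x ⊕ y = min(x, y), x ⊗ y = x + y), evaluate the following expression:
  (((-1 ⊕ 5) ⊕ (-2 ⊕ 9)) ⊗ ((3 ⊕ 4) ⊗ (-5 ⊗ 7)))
(((-1 ⊕ 5) ⊕ (-2 ⊕ 9)) ⊗ ((3 ⊕ 4) ⊗ (-5 ⊗ 7))) = 3

Expand innermost to outermost. Recall ⊕ takes the minimum of its arguments and ⊗ takes their sum. Working out the expression (((-1 ⊕ 5) ⊕ (-2 ⊕ 9)) ⊗ ((3 ⊕ 4) ⊗ (-5 ⊗ 7))) gives 3.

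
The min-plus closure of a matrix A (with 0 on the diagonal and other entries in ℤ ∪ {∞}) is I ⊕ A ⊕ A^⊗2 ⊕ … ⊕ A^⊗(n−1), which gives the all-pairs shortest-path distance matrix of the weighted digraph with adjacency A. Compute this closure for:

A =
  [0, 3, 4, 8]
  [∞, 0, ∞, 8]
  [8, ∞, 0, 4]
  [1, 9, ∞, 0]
Closure =
  [0, 3, 4, 8]
  [9, 0, 13, 8]
  [5, 8, 0, 4]
  [1, 4, 5, 0]

This is the Floyd-Warshall all-pairs shortest-path computation. For each intermediate vertex k = 0, 1, …, 3, update dist[i][j] ← min(dist[i][j], dist[i][k] + dist[k][j]). The final matrix gives, for each (i, j), the minimum total weight of any directed path from i to j (possibly empty when i = j).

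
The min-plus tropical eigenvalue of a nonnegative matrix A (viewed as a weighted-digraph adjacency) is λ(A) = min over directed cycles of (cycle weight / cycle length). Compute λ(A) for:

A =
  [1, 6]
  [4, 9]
λ(A) = 1

Enumerate directed cycles and compute their means (weight / length). Sample:
  cycle 0 → 0: weight = 1, length = 1, mean = 1/1 ≈ 1.000
  cycle 1 → 1: weight = 9, length = 1, mean = 9/1 ≈ 9.000
  cycle 0 → 1 → 0: weight = 10, length = 2, mean = 10/2 ≈ 5.000
  cycle 1 → 0 → 1: weight = 10, length = 2, mean = 10/2 ≈ 5.000
Minimum mean = 1.000, attained e.g. along the cycle 0 → 0 with weight 1 and length 1. So λ(A) = 1/1 = 1.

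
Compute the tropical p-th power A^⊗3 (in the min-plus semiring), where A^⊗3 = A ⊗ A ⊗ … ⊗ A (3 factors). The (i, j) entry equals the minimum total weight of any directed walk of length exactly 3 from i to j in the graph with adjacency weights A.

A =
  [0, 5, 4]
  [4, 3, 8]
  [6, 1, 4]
A^⊗3 =
  [0, 5, 4]
  [4, 9, 8]
  [5, 7, 9]

Each entry (A^⊗3)_ij equals the minimum over all length-3 walks i = v_0 → v_1 → … → v_3 = j of Σ_t A[v_t][v_{t+1}]. For example, for (i, j) = (0, 2) we minimise over 9 possible intermediate vertex sequences; the minimum is 4, attained along the walk 0 → 0 → 0 → 2.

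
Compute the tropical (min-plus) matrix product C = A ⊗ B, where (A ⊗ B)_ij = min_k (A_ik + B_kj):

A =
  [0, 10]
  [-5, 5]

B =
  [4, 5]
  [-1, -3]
A ⊗ B =
  [4, 5]
  [-1, 0]

Apply the min-plus product entry-by-entry:
  C[0][0] = min over k of (A[0][0] + B[0][0] = 0 + 4 = 4, A[0][1] + B[1][0] = 10 + -1 = 9) = 4 (attained at k = 0)
  C[0][1] = min over k of (A[0][0] + B[0][1] = 0 + 5 = 5, A[0][1] + B[1][1] = 10 + -3 = 7) = 5 (attained at k = 0)
  C[1][0] = min over k of (A[1][0] + B[0][0] = -5 + 4 = -1, A[1][1] + B[1][0] = 5 + -1 = 4) = -1 (attained at k = 0)
  C[1][1] = min over k of (A[1][0] + B[0][1] = -5 + 5 = 0, A[1][1] + B[1][1] = 5 + -3 = 2) = 0 (attained at k = 0)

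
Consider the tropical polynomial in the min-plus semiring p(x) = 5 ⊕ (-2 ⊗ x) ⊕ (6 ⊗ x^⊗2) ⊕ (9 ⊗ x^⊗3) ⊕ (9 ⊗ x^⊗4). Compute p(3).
p(3) = 1

A tropical monomial a ⊗ x^⊗i evaluates to a + i · x. Evaluating each term at x = 3:
  Term 0 contributes 5 + 0 · 3 = 5
  Term 1 contributes -2 + 1 · 3 = 1
  Term 2 contributes 6 + 2 · 3 = 12
  Term 3 contributes 9 + 3 · 3 = 18
  Term 4 contributes 9 + 4 · 3 = 21
p(3) = ⊕ of these = min[5, 1, 12, 18, 21] = 1.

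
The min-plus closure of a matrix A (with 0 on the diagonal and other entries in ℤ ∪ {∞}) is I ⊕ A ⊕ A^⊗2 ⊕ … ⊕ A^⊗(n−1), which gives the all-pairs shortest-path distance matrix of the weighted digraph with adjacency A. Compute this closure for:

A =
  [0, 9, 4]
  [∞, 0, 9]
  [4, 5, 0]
Closure =
  [0, 9, 4]
  [13, 0, 9]
  [4, 5, 0]

This is the Floyd-Warshall all-pairs shortest-path computation. For each intermediate vertex k = 0, 1, …, 2, update dist[i][j] ← min(dist[i][j], dist[i][k] + dist[k][j]). The final matrix gives, for each (i, j), the minimum total weight of any directed path from i to j (possibly empty when i = j).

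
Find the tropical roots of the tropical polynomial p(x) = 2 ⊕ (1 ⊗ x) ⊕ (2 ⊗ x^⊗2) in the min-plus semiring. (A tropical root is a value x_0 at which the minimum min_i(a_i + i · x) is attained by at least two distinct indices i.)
Roots: {-1, 1}

Each tropical root is a break point of the lower envelope of the lines y = a_i + i · x (there are 3 lines, with slopes 0, 1, ..., 2). Only the lines that attain the minimum somewhere contribute to roots; other lines are dominated. Here the surviving (envelope) indices are i = 2, i = 1, i = 0.
Intersections between consecutive envelope lines give the roots: for adjacent envelope indices i < j the intersection is x = (a_i − a_j) / (j − i). Reading off the sorted break points: {-1, 1}.
Verification: at each break x_0, at least two indices attain the minimum of min_i(a_i + i · x_0).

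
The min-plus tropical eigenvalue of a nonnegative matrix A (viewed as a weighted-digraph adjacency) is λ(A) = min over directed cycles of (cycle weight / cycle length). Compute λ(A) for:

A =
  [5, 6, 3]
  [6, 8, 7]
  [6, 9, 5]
λ(A) = 9/2

Enumerate directed cycles and compute their means (weight / length). Sample:
  cycle 0 → 0: weight = 5, length = 1, mean = 5/1 ≈ 5.000
  cycle 1 → 1: weight = 8, length = 1, mean = 8/1 ≈ 8.000
  cycle 2 → 2: weight = 5, length = 1, mean = 5/1 ≈ 5.000
  cycle 0 → 1 → 0: weight = 12, length = 2, mean = 12/2 ≈ 6.000
  cycle 0 → 2 → 0: weight = 9, length = 2, mean = 9/2 ≈ 4.500
  cycle 1 → 0 → 1: weight = 12, length = 2, mean = 12/2 ≈ 6.000
Minimum mean = 4.500, attained e.g. along the cycle 0 → 2 → 0 with weight 9 and length 2. So λ(A) = 9/2 = 9/2.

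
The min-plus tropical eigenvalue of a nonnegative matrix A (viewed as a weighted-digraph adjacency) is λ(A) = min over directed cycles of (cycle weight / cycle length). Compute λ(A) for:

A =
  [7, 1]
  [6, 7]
λ(A) = 7/2

Enumerate directed cycles and compute their means (weight / length). Sample:
  cycle 0 → 0: weight = 7, length = 1, mean = 7/1 ≈ 7.000
  cycle 1 → 1: weight = 7, length = 1, mean = 7/1 ≈ 7.000
  cycle 0 → 1 → 0: weight = 7, length = 2, mean = 7/2 ≈ 3.500
  cycle 1 → 0 → 1: weight = 7, length = 2, mean = 7/2 ≈ 3.500
Minimum mean = 3.500, attained e.g. along the cycle 0 → 1 → 0 with weight 7 and length 2. So λ(A) = 7/2 = 7/2.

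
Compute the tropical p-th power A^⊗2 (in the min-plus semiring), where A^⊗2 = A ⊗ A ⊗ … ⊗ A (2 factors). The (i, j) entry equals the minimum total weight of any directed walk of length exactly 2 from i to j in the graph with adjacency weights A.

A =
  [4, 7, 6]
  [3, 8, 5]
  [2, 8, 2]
A^⊗2 =
  [8, 11, 8]
  [7, 10, 7]
  [4, 9, 4]

Each entry (A^⊗2)_ij equals the minimum over all length-2 walks i = v_0 → v_1 → … → v_2 = j of Σ_t A[v_t][v_{t+1}]. For example, for (i, j) = (0, 2) we minimise over 3 possible intermediate vertex sequences; the minimum is 8, attained along the walk 0 → 2 → 2.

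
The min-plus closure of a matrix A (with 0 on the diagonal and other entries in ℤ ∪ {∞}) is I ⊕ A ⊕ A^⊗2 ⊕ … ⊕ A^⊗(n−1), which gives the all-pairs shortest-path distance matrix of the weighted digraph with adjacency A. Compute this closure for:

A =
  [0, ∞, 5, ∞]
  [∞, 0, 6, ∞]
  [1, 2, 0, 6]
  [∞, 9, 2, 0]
Closure =
  [0, 7, 5, 11]
  [7, 0, 6, 12]
  [1, 2, 0, 6]
  [3, 4, 2, 0]

This is the Floyd-Warshall all-pairs shortest-path computation. For each intermediate vertex k = 0, 1, …, 3, update dist[i][j] ← min(dist[i][j], dist[i][k] + dist[k][j]). The final matrix gives, for each (i, j), the minimum total weight of any directed path from i to j (possibly empty when i = j).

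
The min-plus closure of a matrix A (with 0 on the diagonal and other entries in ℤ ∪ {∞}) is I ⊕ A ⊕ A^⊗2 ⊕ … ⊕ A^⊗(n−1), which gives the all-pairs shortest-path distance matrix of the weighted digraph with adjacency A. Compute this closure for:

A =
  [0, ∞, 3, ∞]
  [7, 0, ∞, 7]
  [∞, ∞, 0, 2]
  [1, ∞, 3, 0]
Closure =
  [0, ∞, 3, 5]
  [7, 0, 10, 7]
  [3, ∞, 0, 2]
  [1, ∞, 3, 0]

This is the Floyd-Warshall all-pairs shortest-path computation. For each intermediate vertex k = 0, 1, …, 3, update dist[i][j] ← min(dist[i][j], dist[i][k] + dist[k][j]). The final matrix gives, for each (i, j), the minimum total weight of any directed path from i to j (possibly empty when i = j).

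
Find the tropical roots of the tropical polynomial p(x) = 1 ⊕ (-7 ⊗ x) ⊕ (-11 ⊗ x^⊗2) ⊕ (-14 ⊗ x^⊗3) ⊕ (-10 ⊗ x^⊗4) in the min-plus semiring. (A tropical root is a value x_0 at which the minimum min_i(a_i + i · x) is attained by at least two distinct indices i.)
Roots: {-4, 3, 4, 8}

Each tropical root is a break point of the lower envelope of the lines y = a_i + i · x (there are 5 lines, with slopes 0, 1, ..., 4). Only the lines that attain the minimum somewhere contribute to roots; other lines are dominated. Here the surviving (envelope) indices are i = 4, i = 3, i = 2, i = 1, i = 0.
Intersections between consecutive envelope lines give the roots: for adjacent envelope indices i < j the intersection is x = (a_i − a_j) / (j − i). Reading off the sorted break points: {-4, 3, 4, 8}.
Verification: at each break x_0, at least two indices attain the minimum of min_i(a_i + i · x_0).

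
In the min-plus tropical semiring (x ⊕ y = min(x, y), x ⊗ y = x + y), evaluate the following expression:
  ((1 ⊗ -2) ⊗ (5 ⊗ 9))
((1 ⊗ -2) ⊗ (5 ⊗ 9)) = 13

Expand innermost to outermost. Recall ⊕ takes the minimum of its arguments and ⊗ takes their sum. Working out the expression ((1 ⊗ -2) ⊗ (5 ⊗ 9)) gives 13.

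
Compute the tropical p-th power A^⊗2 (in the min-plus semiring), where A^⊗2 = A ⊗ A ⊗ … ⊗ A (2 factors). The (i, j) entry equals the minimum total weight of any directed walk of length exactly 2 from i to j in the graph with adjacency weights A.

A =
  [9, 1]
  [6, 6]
A^⊗2 =
  [7, 7]
  [12, 7]

Each entry (A^⊗2)_ij equals the minimum over all length-2 walks i = v_0 → v_1 → … → v_2 = j of Σ_t A[v_t][v_{t+1}]. For example, for (i, j) = (0, 1) we minimise over 2 possible intermediate vertex sequences; the minimum is 7, attained along the walk 0 → 1 → 1.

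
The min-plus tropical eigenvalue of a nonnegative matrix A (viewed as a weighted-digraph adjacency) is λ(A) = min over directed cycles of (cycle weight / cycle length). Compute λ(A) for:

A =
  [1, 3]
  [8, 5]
λ(A) = 1

Enumerate directed cycles and compute their means (weight / length). Sample:
  cycle 0 → 0: weight = 1, length = 1, mean = 1/1 ≈ 1.000
  cycle 1 → 1: weight = 5, length = 1, mean = 5/1 ≈ 5.000
  cycle 0 → 1 → 0: weight = 11, length = 2, mean = 11/2 ≈ 5.500
  cycle 1 → 0 → 1: weight = 11, length = 2, mean = 11/2 ≈ 5.500
Minimum mean = 1.000, attained e.g. along the cycle 0 → 0 with weight 1 and length 1. So λ(A) = 1/1 = 1.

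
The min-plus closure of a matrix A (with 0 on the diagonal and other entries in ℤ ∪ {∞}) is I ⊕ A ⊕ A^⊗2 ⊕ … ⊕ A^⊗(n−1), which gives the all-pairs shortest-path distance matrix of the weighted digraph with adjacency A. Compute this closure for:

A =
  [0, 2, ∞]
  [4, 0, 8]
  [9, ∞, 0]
Closure =
  [0, 2, 10]
  [4, 0, 8]
  [9, 11, 0]

This is the Floyd-Warshall all-pairs shortest-path computation. For each intermediate vertex k = 0, 1, …, 2, update dist[i][j] ← min(dist[i][j], dist[i][k] + dist[k][j]). The final matrix gives, for each (i, j), the minimum total weight of any directed path from i to j (possibly empty when i = j).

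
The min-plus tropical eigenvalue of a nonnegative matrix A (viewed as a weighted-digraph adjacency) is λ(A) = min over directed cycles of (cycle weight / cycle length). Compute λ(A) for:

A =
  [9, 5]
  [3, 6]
λ(A) = 4

Enumerate directed cycles and compute their means (weight / length). Sample:
  cycle 0 → 0: weight = 9, length = 1, mean = 9/1 ≈ 9.000
  cycle 1 → 1: weight = 6, length = 1, mean = 6/1 ≈ 6.000
  cycle 0 → 1 → 0: weight = 8, length = 2, mean = 8/2 ≈ 4.000
  cycle 1 → 0 → 1: weight = 8, length = 2, mean = 8/2 ≈ 4.000
Minimum mean = 4.000, attained e.g. along the cycle 0 → 1 → 0 with weight 8 and length 2. So λ(A) = 8/2 = 4.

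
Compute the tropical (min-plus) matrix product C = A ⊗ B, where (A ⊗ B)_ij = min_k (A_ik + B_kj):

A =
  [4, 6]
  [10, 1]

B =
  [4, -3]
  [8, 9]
A ⊗ B =
  [8, 1]
  [9, 7]

Apply the min-plus product entry-by-entry:
  C[0][0] = min over k of (A[0][0] + B[0][0] = 4 + 4 = 8, A[0][1] + B[1][0] = 6 + 8 = 14) = 8 (attained at k = 0)
  C[0][1] = min over k of (A[0][0] + B[0][1] = 4 + -3 = 1, A[0][1] + B[1][1] = 6 + 9 = 15) = 1 (attained at k = 0)
  C[1][0] = min over k of (A[1][0] + B[0][0] = 10 + 4 = 14, A[1][1] + B[1][0] = 1 + 8 = 9) = 9 (attained at k = 1)
  C[1][1] = min over k of (A[1][0] + B[0][1] = 10 + -3 = 7, A[1][1] + B[1][1] = 1 + 9 = 10) = 7 (attained at k = 0)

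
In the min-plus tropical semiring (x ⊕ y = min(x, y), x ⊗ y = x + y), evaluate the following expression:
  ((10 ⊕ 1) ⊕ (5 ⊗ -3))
((10 ⊕ 1) ⊕ (5 ⊗ -3)) = 1

Expand innermost to outermost. Recall ⊕ takes the minimum of its arguments and ⊗ takes their sum. Working out the expression ((10 ⊕ 1) ⊕ (5 ⊗ -3)) gives 1.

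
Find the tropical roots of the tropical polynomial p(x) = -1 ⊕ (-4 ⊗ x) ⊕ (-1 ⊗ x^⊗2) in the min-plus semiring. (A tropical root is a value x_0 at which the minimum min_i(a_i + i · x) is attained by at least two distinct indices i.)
Roots: {-3, 3}

Each tropical root is a break point of the lower envelope of the lines y = a_i + i · x (there are 3 lines, with slopes 0, 1, ..., 2). Only the lines that attain the minimum somewhere contribute to roots; other lines are dominated. Here the surviving (envelope) indices are i = 2, i = 1, i = 0.
Intersections between consecutive envelope lines give the roots: for adjacent envelope indices i < j the intersection is x = (a_i − a_j) / (j − i). Reading off the sorted break points: {-3, 3}.
Verification: at each break x_0, at least two indices attain the minimum of min_i(a_i + i · x_0).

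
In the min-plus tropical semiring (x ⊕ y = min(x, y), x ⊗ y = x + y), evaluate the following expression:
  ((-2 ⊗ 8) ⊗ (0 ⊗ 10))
((-2 ⊗ 8) ⊗ (0 ⊗ 10)) = 16

Expand innermost to outermost. Recall ⊕ takes the minimum of its arguments and ⊗ takes their sum. Working out the expression ((-2 ⊗ 8) ⊗ (0 ⊗ 10)) gives 16.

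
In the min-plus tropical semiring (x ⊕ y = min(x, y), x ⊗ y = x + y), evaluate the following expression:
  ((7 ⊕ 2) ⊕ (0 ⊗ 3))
((7 ⊕ 2) ⊕ (0 ⊗ 3)) = 2

Expand innermost to outermost. Recall ⊕ takes the minimum of its arguments and ⊗ takes their sum. Working out the expression ((7 ⊕ 2) ⊕ (0 ⊗ 3)) gives 2.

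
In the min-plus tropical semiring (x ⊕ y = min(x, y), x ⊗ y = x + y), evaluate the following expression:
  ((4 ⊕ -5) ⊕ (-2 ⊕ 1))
((4 ⊕ -5) ⊕ (-2 ⊕ 1)) = -5

Expand innermost to outermost. Recall ⊕ takes the minimum of its arguments and ⊗ takes their sum. Working out the expression ((4 ⊕ -5) ⊕ (-2 ⊕ 1)) gives -5.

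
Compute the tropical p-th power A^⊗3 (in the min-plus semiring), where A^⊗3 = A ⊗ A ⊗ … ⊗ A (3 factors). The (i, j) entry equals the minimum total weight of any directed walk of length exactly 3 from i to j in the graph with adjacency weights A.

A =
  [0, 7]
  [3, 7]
A^⊗3 =
  [0, 7]
  [3, 10]

Each entry (A^⊗3)_ij equals the minimum over all length-3 walks i = v_0 → v_1 → … → v_3 = j of Σ_t A[v_t][v_{t+1}]. For example, for (i, j) = (0, 1) we minimise over 4 possible intermediate vertex sequences; the minimum is 7, attained along the walk 0 → 0 → 0 → 1.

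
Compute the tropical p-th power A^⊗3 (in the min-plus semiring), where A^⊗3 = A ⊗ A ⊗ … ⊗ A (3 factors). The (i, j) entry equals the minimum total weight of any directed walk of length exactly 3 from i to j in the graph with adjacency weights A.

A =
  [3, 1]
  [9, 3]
A^⊗3 =
  [9, 7]
  [15, 9]

Each entry (A^⊗3)_ij equals the minimum over all length-3 walks i = v_0 → v_1 → … → v_3 = j of Σ_t A[v_t][v_{t+1}]. For example, for (i, j) = (0, 1) we minimise over 4 possible intermediate vertex sequences; the minimum is 7, attained along the walk 0 → 0 → 0 → 1.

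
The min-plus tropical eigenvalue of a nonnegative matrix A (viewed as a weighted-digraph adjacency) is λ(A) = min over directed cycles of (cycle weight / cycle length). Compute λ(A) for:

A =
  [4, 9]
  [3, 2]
λ(A) = 2

Enumerate directed cycles and compute their means (weight / length). Sample:
  cycle 0 → 0: weight = 4, length = 1, mean = 4/1 ≈ 4.000
  cycle 1 → 1: weight = 2, length = 1, mean = 2/1 ≈ 2.000
  cycle 0 → 1 → 0: weight = 12, length = 2, mean = 12/2 ≈ 6.000
  cycle 1 → 0 → 1: weight = 12, length = 2, mean = 12/2 ≈ 6.000
Minimum mean = 2.000, attained e.g. along the cycle 1 → 1 with weight 2 and length 1. So λ(A) = 2/1 = 2.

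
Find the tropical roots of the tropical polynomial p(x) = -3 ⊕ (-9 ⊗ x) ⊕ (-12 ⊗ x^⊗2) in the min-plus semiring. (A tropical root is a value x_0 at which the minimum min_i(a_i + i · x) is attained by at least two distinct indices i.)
Roots: {3, 6}

Each tropical root is a break point of the lower envelope of the lines y = a_i + i · x (there are 3 lines, with slopes 0, 1, ..., 2). Only the lines that attain the minimum somewhere contribute to roots; other lines are dominated. Here the surviving (envelope) indices are i = 2, i = 1, i = 0.
Intersections between consecutive envelope lines give the roots: for adjacent envelope indices i < j the intersection is x = (a_i − a_j) / (j − i). Reading off the sorted break points: {3, 6}.
Verification: at each break x_0, at least two indices attain the minimum of min_i(a_i + i · x_0).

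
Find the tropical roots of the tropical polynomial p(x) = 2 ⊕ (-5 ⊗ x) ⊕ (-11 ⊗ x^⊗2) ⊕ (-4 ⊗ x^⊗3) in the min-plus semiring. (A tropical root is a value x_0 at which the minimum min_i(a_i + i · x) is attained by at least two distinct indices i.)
Roots: {-7, 6, 7}

Each tropical root is a break point of the lower envelope of the lines y = a_i + i · x (there are 4 lines, with slopes 0, 1, ..., 3). Only the lines that attain the minimum somewhere contribute to roots; other lines are dominated. Here the surviving (envelope) indices are i = 3, i = 2, i = 1, i = 0.
Intersections between consecutive envelope lines give the roots: for adjacent envelope indices i < j the intersection is x = (a_i − a_j) / (j − i). Reading off the sorted break points: {-7, 6, 7}.
Verification: at each break x_0, at least two indices attain the minimum of min_i(a_i + i · x_0).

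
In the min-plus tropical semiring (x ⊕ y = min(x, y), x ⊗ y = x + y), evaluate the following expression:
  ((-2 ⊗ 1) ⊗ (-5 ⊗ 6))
((-2 ⊗ 1) ⊗ (-5 ⊗ 6)) = 0

Expand innermost to outermost. Recall ⊕ takes the minimum of its arguments and ⊗ takes their sum. Working out the expression ((-2 ⊗ 1) ⊗ (-5 ⊗ 6)) gives 0.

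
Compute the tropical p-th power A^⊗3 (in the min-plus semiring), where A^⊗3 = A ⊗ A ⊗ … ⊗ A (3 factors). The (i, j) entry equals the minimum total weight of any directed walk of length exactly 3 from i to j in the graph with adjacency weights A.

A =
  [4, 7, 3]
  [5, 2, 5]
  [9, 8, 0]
A^⊗3 =
  [12, 11, 3]
  [9, 6, 5]
  [9, 8, 0]

Each entry (A^⊗3)_ij equals the minimum over all length-3 walks i = v_0 → v_1 → … → v_3 = j of Σ_t A[v_t][v_{t+1}]. For example, for (i, j) = (0, 2) we minimise over 9 possible intermediate vertex sequences; the minimum is 3, attained along the walk 0 → 2 → 2 → 2.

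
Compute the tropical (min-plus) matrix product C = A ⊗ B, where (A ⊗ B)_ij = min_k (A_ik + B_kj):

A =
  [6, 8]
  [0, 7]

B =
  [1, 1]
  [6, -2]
A ⊗ B =
  [7, 6]
  [1, 1]

Apply the min-plus product entry-by-entry:
  C[0][0] = min over k of (A[0][0] + B[0][0] = 6 + 1 = 7, A[0][1] + B[1][0] = 8 + 6 = 14) = 7 (attained at k = 0)
  C[0][1] = min over k of (A[0][0] + B[0][1] = 6 + 1 = 7, A[0][1] + B[1][1] = 8 + -2 = 6) = 6 (attained at k = 1)
  C[1][0] = min over k of (A[1][0] + B[0][0] = 0 + 1 = 1, A[1][1] + B[1][0] = 7 + 6 = 13) = 1 (attained at k = 0)
  C[1][1] = min over k of (A[1][0] + B[0][1] = 0 + 1 = 1, A[1][1] + B[1][1] = 7 + -2 = 5) = 1 (attained at k = 0)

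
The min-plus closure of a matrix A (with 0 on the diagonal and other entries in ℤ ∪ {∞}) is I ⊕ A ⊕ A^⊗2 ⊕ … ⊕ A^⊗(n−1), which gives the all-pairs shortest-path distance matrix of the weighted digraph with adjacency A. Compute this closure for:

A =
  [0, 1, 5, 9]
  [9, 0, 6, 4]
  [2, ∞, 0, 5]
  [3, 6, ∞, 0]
Closure =
  [0, 1, 5, 5]
  [7, 0, 6, 4]
  [2, 3, 0, 5]
  [3, 4, 8, 0]

This is the Floyd-Warshall all-pairs shortest-path computation. For each intermediate vertex k = 0, 1, …, 3, update dist[i][j] ← min(dist[i][j], dist[i][k] + dist[k][j]). The final matrix gives, for each (i, j), the minimum total weight of any directed path from i to j (possibly empty when i = j).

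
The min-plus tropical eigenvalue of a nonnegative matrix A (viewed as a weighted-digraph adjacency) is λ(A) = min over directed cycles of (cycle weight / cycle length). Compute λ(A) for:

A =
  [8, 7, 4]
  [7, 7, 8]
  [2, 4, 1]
λ(A) = 1

Enumerate directed cycles and compute their means (weight / length). Sample:
  cycle 0 → 0: weight = 8, length = 1, mean = 8/1 ≈ 8.000
  cycle 1 → 1: weight = 7, length = 1, mean = 7/1 ≈ 7.000
  cycle 2 → 2: weight = 1, length = 1, mean = 1/1 ≈ 1.000
  cycle 0 → 1 → 0: weight = 14, length = 2, mean = 14/2 ≈ 7.000
  cycle 0 → 2 → 0: weight = 6, length = 2, mean = 6/2 ≈ 3.000
  cycle 1 → 0 → 1: weight = 14, length = 2, mean = 14/2 ≈ 7.000
Minimum mean = 1.000, attained e.g. along the cycle 2 → 2 with weight 1 and length 1. So λ(A) = 1/1 = 1.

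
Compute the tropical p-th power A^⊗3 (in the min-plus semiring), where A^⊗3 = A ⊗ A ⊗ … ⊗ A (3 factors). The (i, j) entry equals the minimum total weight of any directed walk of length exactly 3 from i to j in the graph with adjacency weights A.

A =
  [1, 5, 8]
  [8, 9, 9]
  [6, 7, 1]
A^⊗3 =
  [3, 7, 10]
  [10, 14, 11]
  [8, 9, 3]

Each entry (A^⊗3)_ij equals the minimum over all length-3 walks i = v_0 → v_1 → … → v_3 = j of Σ_t A[v_t][v_{t+1}]. For example, for (i, j) = (0, 2) we minimise over 9 possible intermediate vertex sequences; the minimum is 10, attained along the walk 0 → 0 → 0 → 2.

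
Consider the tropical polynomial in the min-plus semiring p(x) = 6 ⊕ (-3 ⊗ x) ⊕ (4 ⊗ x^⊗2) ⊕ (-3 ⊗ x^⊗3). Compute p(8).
p(8) = 5

A tropical monomial a ⊗ x^⊗i evaluates to a + i · x. Evaluating each term at x = 8:
  Term 0 contributes 6 + 0 · 8 = 6
  Term 1 contributes -3 + 1 · 8 = 5
  Term 2 contributes 4 + 2 · 8 = 20
  Term 3 contributes -3 + 3 · 8 = 21
p(8) = ⊕ of these = min[6, 5, 20, 21] = 5.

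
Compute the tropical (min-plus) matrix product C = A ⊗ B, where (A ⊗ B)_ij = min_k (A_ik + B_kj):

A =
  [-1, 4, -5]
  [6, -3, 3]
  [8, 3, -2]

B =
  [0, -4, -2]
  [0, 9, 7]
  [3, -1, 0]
A ⊗ B =
  [-2, -6, -5]
  [-3, 2, 3]
  [1, -3, -2]

Apply the min-plus product entry-by-entry:
  C[0][0] = min over k of (A[0][0] + B[0][0] = -1 + 0 = -1, A[0][1] + B[1][0] = 4 + 0 = 4, A[0][2] + B[2][0] = -5 + 3 = -2) = -2 (attained at k = 2)
  C[0][1] = min over k of (A[0][0] + B[0][1] = -1 + -4 = -5, A[0][1] + B[1][1] = 4 + 9 = 13, A[0][2] + B[2][1] = -5 + -1 = -6) = -6 (attained at k = 2)
  C[0][2] = min over k of (A[0][0] + B[0][2] = -1 + -2 = -3, A[0][1] + B[1][2] = 4 + 7 = 11, A[0][2] + B[2][2] = -5 + 0 = -5) = -5 (attained at k = 2)
  C[1][0] = min over k of (A[1][0] + B[0][0] = 6 + 0 = 6, A[1][1] + B[1][0] = -3 + 0 = -3, A[1][2] + B[2][0] = 3 + 3 = 6) = -3 (attained at k = 1)
  C[1][1] = min over k of (A[1][0] + B[0][1] = 6 + -4 = 2, A[1][1] + B[1][1] = -3 + 9 = 6, A[1][2] + B[2][1] = 3 + -1 = 2) = 2 (attained at k = 0)
  C[1][2] = min over k of (A[1][0] + B[0][2] = 6 + -2 = 4, A[1][1] + B[1][2] = -3 + 7 = 4, A[1][2] + B[2][2] = 3 + 0 = 3) = 3 (attained at k = 2)
  C[2][0] = min over k of (A[2][0] + B[0][0] = 8 + 0 = 8, A[2][1] + B[1][0] = 3 + 0 = 3, A[2][2] + B[2][0] = -2 + 3 = 1) = 1 (attained at k = 2)
  C[2][1] = min over k of (A[2][0] + B[0][1] = 8 + -4 = 4, A[2][1] + B[1][1] = 3 + 9 = 12, A[2][2] + B[2][1] = -2 + -1 = -3) = -3 (attained at k = 2)
  C[2][2] = min over k of (A[2][0] + B[0][2] = 8 + -2 = 6, A[2][1] + B[1][2] = 3 + 7 = 10, A[2][2] + B[2][2] = -2 + 0 = -2) = -2 (attained at k = 2)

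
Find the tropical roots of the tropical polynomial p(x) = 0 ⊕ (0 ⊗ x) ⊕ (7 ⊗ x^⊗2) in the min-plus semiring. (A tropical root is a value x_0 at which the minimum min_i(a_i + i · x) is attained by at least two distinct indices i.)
Roots: {-7, 0}

Each tropical root is a break point of the lower envelope of the lines y = a_i + i · x (there are 3 lines, with slopes 0, 1, ..., 2). Only the lines that attain the minimum somewhere contribute to roots; other lines are dominated. Here the surviving (envelope) indices are i = 2, i = 1, i = 0.
Intersections between consecutive envelope lines give the roots: for adjacent envelope indices i < j the intersection is x = (a_i − a_j) / (j − i). Reading off the sorted break points: {-7, 0}.
Verification: at each break x_0, at least two indices attain the minimum of min_i(a_i + i · x_0).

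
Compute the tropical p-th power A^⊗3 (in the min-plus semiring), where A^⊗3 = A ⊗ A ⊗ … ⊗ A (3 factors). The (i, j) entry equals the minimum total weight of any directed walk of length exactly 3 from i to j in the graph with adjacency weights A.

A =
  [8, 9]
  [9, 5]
A^⊗3 =
  [23, 19]
  [19, 15]

Each entry (A^⊗3)_ij equals the minimum over all length-3 walks i = v_0 → v_1 → … → v_3 = j of Σ_t A[v_t][v_{t+1}]. For example, for (i, j) = (0, 1) we minimise over 4 possible intermediate vertex sequences; the minimum is 19, attained along the walk 0 → 1 → 1 → 1.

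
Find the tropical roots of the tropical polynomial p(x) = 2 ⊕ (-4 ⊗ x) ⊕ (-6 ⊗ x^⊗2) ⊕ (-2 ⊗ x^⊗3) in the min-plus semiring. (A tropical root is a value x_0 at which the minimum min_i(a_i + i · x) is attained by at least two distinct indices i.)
Roots: {-4, 2, 6}

Each tropical root is a break point of the lower envelope of the lines y = a_i + i · x (there are 4 lines, with slopes 0, 1, ..., 3). Only the lines that attain the minimum somewhere contribute to roots; other lines are dominated. Here the surviving (envelope) indices are i = 3, i = 2, i = 1, i = 0.
Intersections between consecutive envelope lines give the roots: for adjacent envelope indices i < j the intersection is x = (a_i − a_j) / (j − i). Reading off the sorted break points: {-4, 2, 6}.
Verification: at each break x_0, at least two indices attain the minimum of min_i(a_i + i · x_0).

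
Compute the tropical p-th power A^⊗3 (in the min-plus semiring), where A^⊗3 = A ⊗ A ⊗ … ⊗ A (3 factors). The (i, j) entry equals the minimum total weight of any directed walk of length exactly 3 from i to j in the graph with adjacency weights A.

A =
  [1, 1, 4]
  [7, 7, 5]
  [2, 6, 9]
A^⊗3 =
  [3, 3, 6]
  [8, 8, 11]
  [4, 4, 7]

Each entry (A^⊗3)_ij equals the minimum over all length-3 walks i = v_0 → v_1 → … → v_3 = j of Σ_t A[v_t][v_{t+1}]. For example, for (i, j) = (0, 2) we minimise over 9 possible intermediate vertex sequences; the minimum is 6, attained along the walk 0 → 0 → 0 → 2.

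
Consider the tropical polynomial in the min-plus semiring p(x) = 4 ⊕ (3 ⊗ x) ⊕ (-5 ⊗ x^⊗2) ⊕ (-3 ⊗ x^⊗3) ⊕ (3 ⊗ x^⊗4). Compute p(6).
p(6) = 4

A tropical monomial a ⊗ x^⊗i evaluates to a + i · x. Evaluating each term at x = 6:
  Term 0 contributes 4 + 0 · 6 = 4
  Term 1 contributes 3 + 1 · 6 = 9
  Term 2 contributes -5 + 2 · 6 = 7
  Term 3 contributes -3 + 3 · 6 = 15
  Term 4 contributes 3 + 4 · 6 = 27
p(6) = ⊕ of these = min[4, 9, 7, 15, 27] = 4.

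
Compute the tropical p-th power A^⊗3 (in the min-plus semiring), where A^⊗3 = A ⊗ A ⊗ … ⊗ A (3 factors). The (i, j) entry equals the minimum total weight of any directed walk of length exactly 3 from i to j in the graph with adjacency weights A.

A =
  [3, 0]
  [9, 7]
A^⊗3 =
  [9, 6]
  [15, 12]

Each entry (A^⊗3)_ij equals the minimum over all length-3 walks i = v_0 → v_1 → … → v_3 = j of Σ_t A[v_t][v_{t+1}]. For example, for (i, j) = (0, 1) we minimise over 4 possible intermediate vertex sequences; the minimum is 6, attained along the walk 0 → 0 → 0 → 1.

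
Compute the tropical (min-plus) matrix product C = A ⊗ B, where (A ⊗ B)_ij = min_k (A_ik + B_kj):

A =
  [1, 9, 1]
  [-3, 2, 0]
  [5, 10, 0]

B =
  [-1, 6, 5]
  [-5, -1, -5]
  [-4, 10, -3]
A ⊗ B =
  [-3, 7, -2]
  [-4, 1, -3]
  [-4, 9, -3]

Apply the min-plus product entry-by-entry:
  C[0][0] = min over k of (A[0][0] + B[0][0] = 1 + -1 = 0, A[0][1] + B[1][0] = 9 + -5 = 4, A[0][2] + B[2][0] = 1 + -4 = -3) = -3 (attained at k = 2)
  C[0][1] = min over k of (A[0][0] + B[0][1] = 1 + 6 = 7, A[0][1] + B[1][1] = 9 + -1 = 8, A[0][2] + B[2][1] = 1 + 10 = 11) = 7 (attained at k = 0)
  C[0][2] = min over k of (A[0][0] + B[0][2] = 1 + 5 = 6, A[0][1] + B[1][2] = 9 + -5 = 4, A[0][2] + B[2][2] = 1 + -3 = -2) = -2 (attained at k = 2)
  C[1][0] = min over k of (A[1][0] + B[0][0] = -3 + -1 = -4, A[1][1] + B[1][0] = 2 + -5 = -3, A[1][2] + B[2][0] = 0 + -4 = -4) = -4 (attained at k = 0)
  C[1][1] = min over k of (A[1][0] + B[0][1] = -3 + 6 = 3, A[1][1] + B[1][1] = 2 + -1 = 1, A[1][2] + B[2][1] = 0 + 10 = 10) = 1 (attained at k = 1)
  C[1][2] = min over k of (A[1][0] + B[0][2] = -3 + 5 = 2, A[1][1] + B[1][2] = 2 + -5 = -3, A[1][2] + B[2][2] = 0 + -3 = -3) = -3 (attained at k = 1)
  C[2][0] = min over k of (A[2][0] + B[0][0] = 5 + -1 = 4, A[2][1] + B[1][0] = 10 + -5 = 5, A[2][2] + B[2][0] = 0 + -4 = -4) = -4 (attained at k = 2)
  C[2][1] = min over k of (A[2][0] + B[0][1] = 5 + 6 = 11, A[2][1] + B[1][1] = 10 + -1 = 9, A[2][2] + B[2][1] = 0 + 10 = 10) = 9 (attained at k = 1)
  C[2][2] = min over k of (A[2][0] + B[0][2] = 5 + 5 = 10, A[2][1] + B[1][2] = 10 + -5 = 5, A[2][2] + B[2][2] = 0 + -3 = -3) = -3 (attained at k = 2)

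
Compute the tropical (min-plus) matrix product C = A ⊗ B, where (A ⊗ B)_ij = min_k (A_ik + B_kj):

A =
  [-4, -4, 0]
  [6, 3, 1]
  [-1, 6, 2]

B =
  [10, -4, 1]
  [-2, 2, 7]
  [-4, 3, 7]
A ⊗ B =
  [-6, -8, -3]
  [-3, 2, 7]
  [-2, -5, 0]

Apply the min-plus product entry-by-entry:
  C[0][0] = min over k of (A[0][0] + B[0][0] = -4 + 10 = 6, A[0][1] + B[1][0] = -4 + -2 = -6, A[0][2] + B[2][0] = 0 + -4 = -4) = -6 (attained at k = 1)
  C[0][1] = min over k of (A[0][0] + B[0][1] = -4 + -4 = -8, A[0][1] + B[1][1] = -4 + 2 = -2, A[0][2] + B[2][1] = 0 + 3 = 3) = -8 (attained at k = 0)
  C[0][2] = min over k of (A[0][0] + B[0][2] = -4 + 1 = -3, A[0][1] + B[1][2] = -4 + 7 = 3, A[0][2] + B[2][2] = 0 + 7 = 7) = -3 (attained at k = 0)
  C[1][0] = min over k of (A[1][0] + B[0][0] = 6 + 10 = 16, A[1][1] + B[1][0] = 3 + -2 = 1, A[1][2] + B[2][0] = 1 + -4 = -3) = -3 (attained at k = 2)
  C[1][1] = min over k of (A[1][0] + B[0][1] = 6 + -4 = 2, A[1][1] + B[1][1] = 3 + 2 = 5, A[1][2] + B[2][1] = 1 + 3 = 4) = 2 (attained at k = 0)
  C[1][2] = min over k of (A[1][0] + B[0][2] = 6 + 1 = 7, A[1][1] + B[1][2] = 3 + 7 = 10, A[1][2] + B[2][2] = 1 + 7 = 8) = 7 (attained at k = 0)
  C[2][0] = min over k of (A[2][0] + B[0][0] = -1 + 10 = 9, A[2][1] + B[1][0] = 6 + -2 = 4, A[2][2] + B[2][0] = 2 + -4 = -2) = -2 (attained at k = 2)
  C[2][1] = min over k of (A[2][0] + B[0][1] = -1 + -4 = -5, A[2][1] + B[1][1] = 6 + 2 = 8, A[2][2] + B[2][1] = 2 + 3 = 5) = -5 (attained at k = 0)
  C[2][2] = min over k of (A[2][0] + B[0][2] = -1 + 1 = 0, A[2][1] + B[1][2] = 6 + 7 = 13, A[2][2] + B[2][2] = 2 + 7 = 9) = 0 (attained at k = 0)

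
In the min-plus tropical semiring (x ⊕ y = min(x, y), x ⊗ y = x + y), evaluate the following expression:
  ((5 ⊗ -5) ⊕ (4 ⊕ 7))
((5 ⊗ -5) ⊕ (4 ⊕ 7)) = 0

Expand innermost to outermost. Recall ⊕ takes the minimum of its arguments and ⊗ takes their sum. Working out the expression ((5 ⊗ -5) ⊕ (4 ⊕ 7)) gives 0.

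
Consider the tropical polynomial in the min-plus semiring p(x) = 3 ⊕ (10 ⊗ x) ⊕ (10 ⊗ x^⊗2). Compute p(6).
p(6) = 3

A tropical monomial a ⊗ x^⊗i evaluates to a + i · x. Evaluating each term at x = 6:
  Term 0 contributes 3 + 0 · 6 = 3
  Term 1 contributes 10 + 1 · 6 = 16
  Term 2 contributes 10 + 2 · 6 = 22
p(6) = ⊕ of these = min[3, 16, 22] = 3.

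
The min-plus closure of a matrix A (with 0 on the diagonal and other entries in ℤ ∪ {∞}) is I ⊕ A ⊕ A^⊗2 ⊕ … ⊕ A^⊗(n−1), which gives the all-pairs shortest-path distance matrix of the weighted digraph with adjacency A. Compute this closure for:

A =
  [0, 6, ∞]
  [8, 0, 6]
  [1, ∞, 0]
Closure =
  [0, 6, 12]
  [7, 0, 6]
  [1, 7, 0]

This is the Floyd-Warshall all-pairs shortest-path computation. For each intermediate vertex k = 0, 1, …, 2, update dist[i][j] ← min(dist[i][j], dist[i][k] + dist[k][j]). The final matrix gives, for each (i, j), the minimum total weight of any directed path from i to j (possibly empty when i = j).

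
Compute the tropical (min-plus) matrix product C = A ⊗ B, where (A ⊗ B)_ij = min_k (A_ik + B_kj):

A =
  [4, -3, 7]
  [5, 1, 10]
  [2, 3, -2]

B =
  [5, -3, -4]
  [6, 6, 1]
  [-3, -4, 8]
A ⊗ B =
  [3, 1, -2]
  [7, 2, 1]
  [-5, -6, -2]

Apply the min-plus product entry-by-entry:
  C[0][0] = min over k of (A[0][0] + B[0][0] = 4 + 5 = 9, A[0][1] + B[1][0] = -3 + 6 = 3, A[0][2] + B[2][0] = 7 + -3 = 4) = 3 (attained at k = 1)
  C[0][1] = min over k of (A[0][0] + B[0][1] = 4 + -3 = 1, A[0][1] + B[1][1] = -3 + 6 = 3, A[0][2] + B[2][1] = 7 + -4 = 3) = 1 (attained at k = 0)
  C[0][2] = min over k of (A[0][0] + B[0][2] = 4 + -4 = 0, A[0][1] + B[1][2] = -3 + 1 = -2, A[0][2] + B[2][2] = 7 + 8 = 15) = -2 (attained at k = 1)
  C[1][0] = min over k of (A[1][0] + B[0][0] = 5 + 5 = 10, A[1][1] + B[1][0] = 1 + 6 = 7, A[1][2] + B[2][0] = 10 + -3 = 7) = 7 (attained at k = 1)
  C[1][1] = min over k of (A[1][0] + B[0][1] = 5 + -3 = 2, A[1][1] + B[1][1] = 1 + 6 = 7, A[1][2] + B[2][1] = 10 + -4 = 6) = 2 (attained at k = 0)
  C[1][2] = min over k of (A[1][0] + B[0][2] = 5 + -4 = 1, A[1][1] + B[1][2] = 1 + 1 = 2, A[1][2] + B[2][2] = 10 + 8 = 18) = 1 (attained at k = 0)
  C[2][0] = min over k of (A[2][0] + B[0][0] = 2 + 5 = 7, A[2][1] + B[1][0] = 3 + 6 = 9, A[2][2] + B[2][0] = -2 + -3 = -5) = -5 (attained at k = 2)
  C[2][1] = min over k of (A[2][0] + B[0][1] = 2 + -3 = -1, A[2][1] + B[1][1] = 3 + 6 = 9, A[2][2] + B[2][1] = -2 + -4 = -6) = -6 (attained at k = 2)
  C[2][2] = min over k of (A[2][0] + B[0][2] = 2 + -4 = -2, A[2][1] + B[1][2] = 3 + 1 = 4, A[2][2] + B[2][2] = -2 + 8 = 6) = -2 (attained at k = 0)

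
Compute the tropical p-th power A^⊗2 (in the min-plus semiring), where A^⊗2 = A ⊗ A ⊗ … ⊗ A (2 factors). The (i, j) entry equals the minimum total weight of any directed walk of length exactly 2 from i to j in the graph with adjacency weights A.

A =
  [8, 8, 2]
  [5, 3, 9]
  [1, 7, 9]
A^⊗2 =
  [3, 9, 10]
  [8, 6, 7]
  [9, 9, 3]

Each entry (A^⊗2)_ij equals the minimum over all length-2 walks i = v_0 → v_1 → … → v_2 = j of Σ_t A[v_t][v_{t+1}]. For example, for (i, j) = (0, 2) we minimise over 3 possible intermediate vertex sequences; the minimum is 10, attained along the walk 0 → 0 → 2.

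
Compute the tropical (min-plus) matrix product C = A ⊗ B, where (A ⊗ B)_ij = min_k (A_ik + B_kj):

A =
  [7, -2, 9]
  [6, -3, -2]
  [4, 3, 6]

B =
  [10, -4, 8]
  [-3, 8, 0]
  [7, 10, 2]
A ⊗ B =
  [-5, 3, -2]
  [-6, 2, -3]
  [0, 0, 3]

Apply the min-plus product entry-by-entry:
  C[0][0] = min over k of (A[0][0] + B[0][0] = 7 + 10 = 17, A[0][1] + B[1][0] = -2 + -3 = -5, A[0][2] + B[2][0] = 9 + 7 = 16) = -5 (attained at k = 1)
  C[0][1] = min over k of (A[0][0] + B[0][1] = 7 + -4 = 3, A[0][1] + B[1][1] = -2 + 8 = 6, A[0][2] + B[2][1] = 9 + 10 = 19) = 3 (attained at k = 0)
  C[0][2] = min over k of (A[0][0] + B[0][2] = 7 + 8 = 15, A[0][1] + B[1][2] = -2 + 0 = -2, A[0][2] + B[2][2] = 9 + 2 = 11) = -2 (attained at k = 1)
  C[1][0] = min over k of (A[1][0] + B[0][0] = 6 + 10 = 16, A[1][1] + B[1][0] = -3 + -3 = -6, A[1][2] + B[2][0] = -2 + 7 = 5) = -6 (attained at k = 1)
  C[1][1] = min over k of (A[1][0] + B[0][1] = 6 + -4 = 2, A[1][1] + B[1][1] = -3 + 8 = 5, A[1][2] + B[2][1] = -2 + 10 = 8) = 2 (attained at k = 0)
  C[1][2] = min over k of (A[1][0] + B[0][2] = 6 + 8 = 14, A[1][1] + B[1][2] = -3 + 0 = -3, A[1][2] + B[2][2] = -2 + 2 = 0) = -3 (attained at k = 1)
  C[2][0] = min over k of (A[2][0] + B[0][0] = 4 + 10 = 14, A[2][1] + B[1][0] = 3 + -3 = 0, A[2][2] + B[2][0] = 6 + 7 = 13) = 0 (attained at k = 1)
  C[2][1] = min over k of (A[2][0] + B[0][1] = 4 + -4 = 0, A[2][1] + B[1][1] = 3 + 8 = 11, A[2][2] + B[2][1] = 6 + 10 = 16) = 0 (attained at k = 0)
  C[2][2] = min over k of (A[2][0] + B[0][2] = 4 + 8 = 12, A[2][1] + B[1][2] = 3 + 0 = 3, A[2][2] + B[2][2] = 6 + 2 = 8) = 3 (attained at k = 1)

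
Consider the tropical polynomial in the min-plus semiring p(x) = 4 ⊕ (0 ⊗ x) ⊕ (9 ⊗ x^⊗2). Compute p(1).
p(1) = 1

A tropical monomial a ⊗ x^⊗i evaluates to a + i · x. Evaluating each term at x = 1:
  Term 0 contributes 4 + 0 · 1 = 4
  Term 1 contributes 0 + 1 · 1 = 1
  Term 2 contributes 9 + 2 · 1 = 11
p(1) = ⊕ of these = min[4, 1, 11] = 1.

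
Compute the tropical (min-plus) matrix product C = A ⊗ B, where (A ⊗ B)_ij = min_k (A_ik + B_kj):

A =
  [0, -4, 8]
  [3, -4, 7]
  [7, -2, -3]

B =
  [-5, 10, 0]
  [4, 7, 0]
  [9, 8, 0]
A ⊗ B =
  [-5, 3, -4]
  [-2, 3, -4]
  [2, 5, -3]

Apply the min-plus product entry-by-entry:
  C[0][0] = min over k of (A[0][0] + B[0][0] = 0 + -5 = -5, A[0][1] + B[1][0] = -4 + 4 = 0, A[0][2] + B[2][0] = 8 + 9 = 17) = -5 (attained at k = 0)
  C[0][1] = min over k of (A[0][0] + B[0][1] = 0 + 10 = 10, A[0][1] + B[1][1] = -4 + 7 = 3, A[0][2] + B[2][1] = 8 + 8 = 16) = 3 (attained at k = 1)
  C[0][2] = min over k of (A[0][0] + B[0][2] = 0 + 0 = 0, A[0][1] + B[1][2] = -4 + 0 = -4, A[0][2] + B[2][2] = 8 + 0 = 8) = -4 (attained at k = 1)
  C[1][0] = min over k of (A[1][0] + B[0][0] = 3 + -5 = -2, A[1][1] + B[1][0] = -4 + 4 = 0, A[1][2] + B[2][0] = 7 + 9 = 16) = -2 (attained at k = 0)
  C[1][1] = min over k of (A[1][0] + B[0][1] = 3 + 10 = 13, A[1][1] + B[1][1] = -4 + 7 = 3, A[1][2] + B[2][1] = 7 + 8 = 15) = 3 (attained at k = 1)
  C[1][2] = min over k of (A[1][0] + B[0][2] = 3 + 0 = 3, A[1][1] + B[1][2] = -4 + 0 = -4, A[1][2] + B[2][2] = 7 + 0 = 7) = -4 (attained at k = 1)
  C[2][0] = min over k of (A[2][0] + B[0][0] = 7 + -5 = 2, A[2][1] + B[1][0] = -2 + 4 = 2, A[2][2] + B[2][0] = -3 + 9 = 6) = 2 (attained at k = 0)
  C[2][1] = min over k of (A[2][0] + B[0][1] = 7 + 10 = 17, A[2][1] + B[1][1] = -2 + 7 = 5, A[2][2] + B[2][1] = -3 + 8 = 5) = 5 (attained at k = 1)
  C[2][2] = min over k of (A[2][0] + B[0][2] = 7 + 0 = 7, A[2][1] + B[1][2] = -2 + 0 = -2, A[2][2] + B[2][2] = -3 + 0 = -3) = -3 (attained at k = 2)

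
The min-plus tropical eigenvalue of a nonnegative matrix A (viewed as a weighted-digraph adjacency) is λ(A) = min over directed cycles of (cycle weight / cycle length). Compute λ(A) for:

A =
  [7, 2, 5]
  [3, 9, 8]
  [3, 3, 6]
λ(A) = 5/2

Enumerate directed cycles and compute their means (weight / length). Sample:
  cycle 0 → 0: weight = 7, length = 1, mean = 7/1 ≈ 7.000
  cycle 1 → 1: weight = 9, length = 1, mean = 9/1 ≈ 9.000
  cycle 2 → 2: weight = 6, length = 1, mean = 6/1 ≈ 6.000
  cycle 0 → 1 → 0: weight = 5, length = 2, mean = 5/2 ≈ 2.500
  cycle 0 → 2 → 0: weight = 8, length = 2, mean = 8/2 ≈ 4.000
  cycle 1 → 0 → 1: weight = 5, length = 2, mean = 5/2 ≈ 2.500
Minimum mean = 2.500, attained e.g. along the cycle 0 → 1 → 0 with weight 5 and length 2. So λ(A) = 5/2 = 5/2.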